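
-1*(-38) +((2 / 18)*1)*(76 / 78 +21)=14195 / 351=40.44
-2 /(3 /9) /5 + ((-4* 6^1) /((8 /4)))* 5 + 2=-296 /5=-59.20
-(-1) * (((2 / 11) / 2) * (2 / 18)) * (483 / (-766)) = -161 / 25278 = -0.01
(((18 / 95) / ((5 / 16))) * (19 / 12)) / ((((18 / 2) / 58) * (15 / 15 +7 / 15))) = 232 / 55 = 4.22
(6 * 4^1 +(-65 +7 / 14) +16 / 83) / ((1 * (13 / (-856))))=2863748 / 1079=2654.08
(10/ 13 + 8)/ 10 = 57/ 65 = 0.88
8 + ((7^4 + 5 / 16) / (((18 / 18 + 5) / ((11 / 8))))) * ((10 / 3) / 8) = 242987 / 1024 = 237.29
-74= -74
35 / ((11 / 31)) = 1085 / 11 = 98.64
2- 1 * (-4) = 6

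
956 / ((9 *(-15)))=-956 / 135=-7.08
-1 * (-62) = 62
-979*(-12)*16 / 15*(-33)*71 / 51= -48934336 / 85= -575698.07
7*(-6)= -42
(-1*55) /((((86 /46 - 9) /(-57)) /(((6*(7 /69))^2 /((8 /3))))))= -460845 /7544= -61.09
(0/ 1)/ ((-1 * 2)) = 0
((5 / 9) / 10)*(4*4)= 8 / 9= 0.89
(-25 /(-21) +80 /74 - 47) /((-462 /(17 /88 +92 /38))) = 25318289 /100034088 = 0.25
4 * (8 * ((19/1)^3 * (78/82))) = 8560032/41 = 208781.27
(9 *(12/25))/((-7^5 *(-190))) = 0.00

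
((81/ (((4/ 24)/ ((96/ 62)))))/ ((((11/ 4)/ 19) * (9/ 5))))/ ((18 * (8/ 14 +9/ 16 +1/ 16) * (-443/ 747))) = -2289047040/ 10121221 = -226.16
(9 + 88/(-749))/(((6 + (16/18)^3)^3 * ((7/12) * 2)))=7732525539951/305780826342404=0.03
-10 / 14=-5 / 7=-0.71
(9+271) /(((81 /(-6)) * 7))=-80 /27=-2.96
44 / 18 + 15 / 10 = 71 / 18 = 3.94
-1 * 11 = -11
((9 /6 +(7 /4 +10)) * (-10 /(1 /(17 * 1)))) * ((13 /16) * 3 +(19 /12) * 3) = -518075 /32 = -16189.84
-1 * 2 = -2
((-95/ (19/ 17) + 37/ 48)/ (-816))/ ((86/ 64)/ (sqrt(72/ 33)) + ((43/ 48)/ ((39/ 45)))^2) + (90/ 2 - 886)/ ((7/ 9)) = -367952246908/ 340401999 - 230944246 *sqrt(66)/ 6273122553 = -1081.23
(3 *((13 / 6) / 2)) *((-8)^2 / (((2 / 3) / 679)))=211848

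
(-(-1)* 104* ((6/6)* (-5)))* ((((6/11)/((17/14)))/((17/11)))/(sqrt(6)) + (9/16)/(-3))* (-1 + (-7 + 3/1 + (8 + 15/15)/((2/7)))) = 10335/4-192920* sqrt(6)/289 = 948.61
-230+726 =496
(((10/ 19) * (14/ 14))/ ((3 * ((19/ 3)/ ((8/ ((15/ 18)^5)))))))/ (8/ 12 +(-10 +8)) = -93312/ 225625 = -0.41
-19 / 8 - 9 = -91 / 8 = -11.38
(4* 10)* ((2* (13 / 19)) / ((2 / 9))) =4680 / 19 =246.32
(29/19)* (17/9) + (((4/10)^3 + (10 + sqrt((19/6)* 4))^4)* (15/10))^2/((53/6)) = 54027466688* sqrt(114)/3975 + 20657332145510369/141609375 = 290996333.84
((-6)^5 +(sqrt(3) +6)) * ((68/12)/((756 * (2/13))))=-40885/108 +221 * sqrt(3)/4536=-378.48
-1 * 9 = -9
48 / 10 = 24 / 5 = 4.80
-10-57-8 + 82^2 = 6649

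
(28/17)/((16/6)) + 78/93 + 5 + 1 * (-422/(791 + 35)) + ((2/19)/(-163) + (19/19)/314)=629466277289/105828228079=5.95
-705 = -705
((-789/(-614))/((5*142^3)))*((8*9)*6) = 0.00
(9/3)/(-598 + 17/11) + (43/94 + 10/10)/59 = 238613/12129102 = 0.02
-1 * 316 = -316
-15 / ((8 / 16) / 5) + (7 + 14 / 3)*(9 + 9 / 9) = -100 / 3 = -33.33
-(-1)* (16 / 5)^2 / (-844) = -64 / 5275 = -0.01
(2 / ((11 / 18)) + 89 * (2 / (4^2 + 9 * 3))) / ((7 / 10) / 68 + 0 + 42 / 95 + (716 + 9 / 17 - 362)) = 9059504 / 433870129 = 0.02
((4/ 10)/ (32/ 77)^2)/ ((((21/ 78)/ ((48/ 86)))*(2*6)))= 0.40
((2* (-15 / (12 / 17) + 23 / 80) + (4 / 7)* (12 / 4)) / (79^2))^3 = -1427248046979 / 5336255823596992000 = -0.00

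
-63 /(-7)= 9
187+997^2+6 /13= 12924554 /13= 994196.46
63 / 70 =9 / 10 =0.90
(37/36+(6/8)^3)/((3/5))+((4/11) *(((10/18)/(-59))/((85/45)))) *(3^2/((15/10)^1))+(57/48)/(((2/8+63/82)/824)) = 3067098515681/3183859008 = 963.33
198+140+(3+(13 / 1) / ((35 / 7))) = 1718 / 5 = 343.60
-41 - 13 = -54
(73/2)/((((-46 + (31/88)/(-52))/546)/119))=-10852217376/210527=-51547.87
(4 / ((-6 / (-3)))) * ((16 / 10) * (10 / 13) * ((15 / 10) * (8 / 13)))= 2.27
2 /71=0.03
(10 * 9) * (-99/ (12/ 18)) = -13365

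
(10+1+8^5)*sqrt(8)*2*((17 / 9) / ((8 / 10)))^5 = 145442164384375*sqrt(2) / 15116544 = 13606700.14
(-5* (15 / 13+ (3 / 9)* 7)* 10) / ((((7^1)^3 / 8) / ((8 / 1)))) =-435200 / 13377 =-32.53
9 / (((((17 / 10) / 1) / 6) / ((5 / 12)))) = 225 / 17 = 13.24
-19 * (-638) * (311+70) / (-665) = -243078 / 35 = -6945.09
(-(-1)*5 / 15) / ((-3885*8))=-1 / 93240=-0.00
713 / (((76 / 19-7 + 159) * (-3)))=-1.52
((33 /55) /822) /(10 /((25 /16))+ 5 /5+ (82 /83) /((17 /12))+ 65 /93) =0.00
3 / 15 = 1 / 5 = 0.20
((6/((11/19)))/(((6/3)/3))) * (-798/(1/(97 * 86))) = -103484785.09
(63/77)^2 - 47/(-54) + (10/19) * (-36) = -2161081/124146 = -17.41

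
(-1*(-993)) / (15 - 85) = -14.19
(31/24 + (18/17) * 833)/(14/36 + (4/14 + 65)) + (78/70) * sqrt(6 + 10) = 4148973/231700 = 17.91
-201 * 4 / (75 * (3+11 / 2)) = -536 / 425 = -1.26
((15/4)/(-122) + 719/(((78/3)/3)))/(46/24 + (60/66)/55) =42.90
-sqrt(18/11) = -3 * sqrt(22)/11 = -1.28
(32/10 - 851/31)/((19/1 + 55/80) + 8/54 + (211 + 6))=-1623888/15858515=-0.10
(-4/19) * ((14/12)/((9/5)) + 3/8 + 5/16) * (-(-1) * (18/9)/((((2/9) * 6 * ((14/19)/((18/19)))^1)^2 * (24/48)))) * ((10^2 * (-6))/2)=1168425/3724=313.76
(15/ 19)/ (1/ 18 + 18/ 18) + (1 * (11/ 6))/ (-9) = 10609/ 19494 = 0.54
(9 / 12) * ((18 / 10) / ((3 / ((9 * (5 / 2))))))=81 / 8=10.12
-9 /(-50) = 9 /50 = 0.18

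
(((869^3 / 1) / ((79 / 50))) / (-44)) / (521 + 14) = -3775805 / 214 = -17643.95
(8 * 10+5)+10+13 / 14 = 1343 / 14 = 95.93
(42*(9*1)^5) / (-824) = -1240029 / 412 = -3009.78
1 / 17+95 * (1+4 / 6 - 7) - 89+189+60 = -17677 / 51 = -346.61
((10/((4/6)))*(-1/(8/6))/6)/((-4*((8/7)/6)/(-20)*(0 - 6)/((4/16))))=525/256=2.05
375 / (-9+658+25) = 0.56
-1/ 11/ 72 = -1/ 792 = -0.00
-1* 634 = -634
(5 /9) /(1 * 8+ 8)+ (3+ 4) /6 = 173 /144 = 1.20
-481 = -481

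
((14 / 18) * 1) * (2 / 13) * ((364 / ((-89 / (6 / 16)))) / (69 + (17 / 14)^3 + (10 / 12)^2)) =-403368 / 157119799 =-0.00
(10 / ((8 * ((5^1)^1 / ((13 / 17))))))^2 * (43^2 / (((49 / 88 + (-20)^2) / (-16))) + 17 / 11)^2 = 132856624707730729 / 695179244527504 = 191.11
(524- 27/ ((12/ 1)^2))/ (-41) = -8381/ 656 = -12.78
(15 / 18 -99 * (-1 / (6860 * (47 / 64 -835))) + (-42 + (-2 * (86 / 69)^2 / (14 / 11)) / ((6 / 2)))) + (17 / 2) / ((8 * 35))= -175569978622921 / 4185215857872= -41.95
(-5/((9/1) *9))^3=-125/531441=-0.00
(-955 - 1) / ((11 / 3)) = -2868 / 11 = -260.73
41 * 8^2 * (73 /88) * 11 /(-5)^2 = 23944 /25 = 957.76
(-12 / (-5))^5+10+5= 295707 / 3125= 94.63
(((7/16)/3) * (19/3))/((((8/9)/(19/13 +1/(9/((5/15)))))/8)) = 34979/2808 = 12.46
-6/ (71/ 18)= -108/ 71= -1.52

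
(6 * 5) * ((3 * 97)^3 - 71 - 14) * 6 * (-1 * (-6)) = 26613452880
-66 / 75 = -22 / 25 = -0.88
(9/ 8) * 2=9/ 4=2.25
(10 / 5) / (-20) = -1 / 10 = -0.10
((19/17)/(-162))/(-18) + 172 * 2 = 17052787/49572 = 344.00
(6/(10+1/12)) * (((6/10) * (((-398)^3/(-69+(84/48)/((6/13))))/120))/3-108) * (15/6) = 2117494512/946825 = 2236.42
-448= -448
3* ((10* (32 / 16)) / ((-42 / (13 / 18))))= -65 / 63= -1.03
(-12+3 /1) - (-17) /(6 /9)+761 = 1555 /2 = 777.50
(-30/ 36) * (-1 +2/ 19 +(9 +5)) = -415/ 38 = -10.92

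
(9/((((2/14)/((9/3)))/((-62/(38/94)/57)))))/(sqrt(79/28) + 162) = -832727952/265245833 + 367164* sqrt(553)/265245833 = -3.11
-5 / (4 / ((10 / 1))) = -25 / 2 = -12.50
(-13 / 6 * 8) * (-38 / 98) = 988 / 147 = 6.72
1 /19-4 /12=-16 /57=-0.28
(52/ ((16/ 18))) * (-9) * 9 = -9477/ 2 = -4738.50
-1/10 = -0.10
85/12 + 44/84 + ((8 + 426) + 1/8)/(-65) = 3379/3640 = 0.93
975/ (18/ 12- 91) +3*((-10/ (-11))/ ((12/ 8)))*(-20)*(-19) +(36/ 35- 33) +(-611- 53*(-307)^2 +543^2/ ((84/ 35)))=-1343099928799/ 275660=-4872306.21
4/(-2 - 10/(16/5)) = -32/41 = -0.78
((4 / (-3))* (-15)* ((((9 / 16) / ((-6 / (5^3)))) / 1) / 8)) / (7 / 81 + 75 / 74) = -5619375 / 210976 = -26.64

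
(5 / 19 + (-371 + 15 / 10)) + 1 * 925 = 555.76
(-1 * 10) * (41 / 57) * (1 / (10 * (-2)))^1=41 / 114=0.36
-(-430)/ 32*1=215/ 16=13.44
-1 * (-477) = 477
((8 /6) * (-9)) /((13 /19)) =-228 /13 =-17.54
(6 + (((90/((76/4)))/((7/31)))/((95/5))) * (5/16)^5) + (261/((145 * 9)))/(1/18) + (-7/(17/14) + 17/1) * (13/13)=2346725546171/112614440960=20.84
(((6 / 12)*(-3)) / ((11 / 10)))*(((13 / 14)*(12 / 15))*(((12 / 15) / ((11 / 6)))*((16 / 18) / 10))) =-832 / 21175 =-0.04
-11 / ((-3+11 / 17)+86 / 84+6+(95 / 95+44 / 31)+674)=-243474 / 15075251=-0.02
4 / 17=0.24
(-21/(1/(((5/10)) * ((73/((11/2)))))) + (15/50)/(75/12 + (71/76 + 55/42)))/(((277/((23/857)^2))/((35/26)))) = -192334571709/394374667599484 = -0.00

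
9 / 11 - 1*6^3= -2367 / 11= -215.18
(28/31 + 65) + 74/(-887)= 1809847/27497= 65.82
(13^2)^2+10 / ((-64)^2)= 58492933 / 2048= 28561.00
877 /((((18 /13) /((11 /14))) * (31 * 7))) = 125411 /54684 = 2.29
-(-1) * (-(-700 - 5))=705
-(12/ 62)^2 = -36/ 961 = -0.04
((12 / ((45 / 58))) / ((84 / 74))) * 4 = 17168 / 315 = 54.50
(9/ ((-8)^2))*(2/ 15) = 3/ 160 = 0.02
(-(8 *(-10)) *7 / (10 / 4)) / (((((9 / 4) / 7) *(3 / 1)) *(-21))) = -11.06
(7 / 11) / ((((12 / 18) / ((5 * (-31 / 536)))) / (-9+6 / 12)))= 55335 / 23584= 2.35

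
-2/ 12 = -1/ 6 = -0.17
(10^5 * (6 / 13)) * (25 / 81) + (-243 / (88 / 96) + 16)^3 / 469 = -4099164224000 / 219107889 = -18708.43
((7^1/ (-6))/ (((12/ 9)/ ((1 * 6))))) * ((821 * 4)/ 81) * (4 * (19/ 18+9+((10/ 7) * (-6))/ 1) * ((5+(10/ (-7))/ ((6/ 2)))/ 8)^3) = -131630211625/ 576108288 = -228.48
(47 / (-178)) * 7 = -329 / 178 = -1.85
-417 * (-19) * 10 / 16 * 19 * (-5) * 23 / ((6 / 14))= -201970475 / 8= -25246309.38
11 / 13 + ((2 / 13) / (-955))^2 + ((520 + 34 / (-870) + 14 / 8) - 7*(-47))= 45675830480957 / 53638014300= 851.56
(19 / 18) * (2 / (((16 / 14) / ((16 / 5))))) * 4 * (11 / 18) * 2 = 28.90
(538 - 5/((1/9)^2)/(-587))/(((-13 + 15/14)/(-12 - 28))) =177078160/98029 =1806.39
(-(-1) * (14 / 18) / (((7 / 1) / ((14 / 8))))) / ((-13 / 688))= -1204 / 117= -10.29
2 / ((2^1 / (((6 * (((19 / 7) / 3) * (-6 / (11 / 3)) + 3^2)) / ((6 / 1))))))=579 / 77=7.52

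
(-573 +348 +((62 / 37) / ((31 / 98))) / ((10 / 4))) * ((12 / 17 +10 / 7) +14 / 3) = -100113724 / 66045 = -1515.84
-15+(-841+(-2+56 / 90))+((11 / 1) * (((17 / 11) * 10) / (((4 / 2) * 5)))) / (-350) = -2700893 / 3150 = -857.43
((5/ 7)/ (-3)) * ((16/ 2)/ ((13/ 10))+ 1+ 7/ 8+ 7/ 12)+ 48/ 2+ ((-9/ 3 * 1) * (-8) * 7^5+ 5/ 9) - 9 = 880985207/ 2184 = 403381.51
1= 1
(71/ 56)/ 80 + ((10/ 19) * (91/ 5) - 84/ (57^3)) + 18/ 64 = 2731143161/ 276554880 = 9.88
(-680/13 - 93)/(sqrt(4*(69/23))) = -1889*sqrt(3)/78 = -41.95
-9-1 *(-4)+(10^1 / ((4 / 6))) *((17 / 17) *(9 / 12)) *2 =35 / 2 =17.50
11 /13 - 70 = -899 /13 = -69.15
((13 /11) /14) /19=13 /2926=0.00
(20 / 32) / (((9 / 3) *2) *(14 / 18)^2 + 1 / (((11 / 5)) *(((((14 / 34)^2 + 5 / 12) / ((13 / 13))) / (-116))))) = -0.01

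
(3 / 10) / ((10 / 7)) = 21 / 100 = 0.21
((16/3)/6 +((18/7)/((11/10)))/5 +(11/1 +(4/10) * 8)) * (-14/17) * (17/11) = -107806/5445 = -19.80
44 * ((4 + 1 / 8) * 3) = 1089 / 2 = 544.50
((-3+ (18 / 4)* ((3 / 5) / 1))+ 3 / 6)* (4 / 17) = 4 / 85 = 0.05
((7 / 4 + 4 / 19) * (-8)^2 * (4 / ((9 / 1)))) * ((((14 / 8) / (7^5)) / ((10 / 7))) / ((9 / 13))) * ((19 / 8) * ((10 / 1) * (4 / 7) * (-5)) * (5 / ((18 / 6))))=-387400 / 583443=-0.66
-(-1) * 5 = 5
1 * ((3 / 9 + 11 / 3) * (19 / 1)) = 76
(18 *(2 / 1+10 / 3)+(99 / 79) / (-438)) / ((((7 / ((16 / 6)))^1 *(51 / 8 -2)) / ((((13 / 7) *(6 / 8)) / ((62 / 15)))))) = 172728036 / 61320511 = 2.82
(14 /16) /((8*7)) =1 /64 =0.02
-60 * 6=-360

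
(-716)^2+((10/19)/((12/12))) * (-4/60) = 29221390/57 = 512655.96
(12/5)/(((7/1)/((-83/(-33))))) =332/385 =0.86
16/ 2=8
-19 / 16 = -1.19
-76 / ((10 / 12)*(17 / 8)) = -42.92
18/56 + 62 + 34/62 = 54571/868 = 62.87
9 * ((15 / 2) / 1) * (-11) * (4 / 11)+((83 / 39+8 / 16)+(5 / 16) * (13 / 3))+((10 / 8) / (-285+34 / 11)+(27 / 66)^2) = -62246663839 / 234137904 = -265.85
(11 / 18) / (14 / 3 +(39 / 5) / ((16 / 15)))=88 / 1725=0.05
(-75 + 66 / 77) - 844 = -918.14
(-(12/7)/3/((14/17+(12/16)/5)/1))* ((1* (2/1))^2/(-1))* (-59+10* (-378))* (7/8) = -2610520/331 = -7886.77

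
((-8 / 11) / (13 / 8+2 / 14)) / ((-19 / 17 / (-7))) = -53312 / 20691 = -2.58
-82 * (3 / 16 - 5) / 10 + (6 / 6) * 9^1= 3877 / 80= 48.46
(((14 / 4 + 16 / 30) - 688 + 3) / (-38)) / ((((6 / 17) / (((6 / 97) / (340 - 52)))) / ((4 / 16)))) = 347293 / 127388160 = 0.00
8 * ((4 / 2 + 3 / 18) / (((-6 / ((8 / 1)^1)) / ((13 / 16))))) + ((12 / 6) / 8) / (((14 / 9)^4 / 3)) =-25792069 / 1382976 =-18.65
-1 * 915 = -915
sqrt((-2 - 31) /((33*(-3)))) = sqrt(3) /3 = 0.58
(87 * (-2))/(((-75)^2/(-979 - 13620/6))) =62814/625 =100.50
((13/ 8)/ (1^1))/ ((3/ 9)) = 4.88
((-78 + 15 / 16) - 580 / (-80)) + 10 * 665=105283 / 16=6580.19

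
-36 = -36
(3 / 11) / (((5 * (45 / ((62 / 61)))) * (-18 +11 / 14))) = -0.00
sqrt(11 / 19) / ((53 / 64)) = 64*sqrt(209) / 1007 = 0.92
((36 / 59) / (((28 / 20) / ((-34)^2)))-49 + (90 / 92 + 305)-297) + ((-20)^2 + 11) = 874.80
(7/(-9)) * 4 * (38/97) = -1064/873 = -1.22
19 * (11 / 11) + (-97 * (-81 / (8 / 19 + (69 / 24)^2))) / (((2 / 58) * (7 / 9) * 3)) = 277537541 / 24647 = 11260.50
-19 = -19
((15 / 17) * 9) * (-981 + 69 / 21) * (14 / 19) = -1847880 / 323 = -5720.99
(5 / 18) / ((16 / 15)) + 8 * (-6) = -4583 / 96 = -47.74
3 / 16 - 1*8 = -125 / 16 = -7.81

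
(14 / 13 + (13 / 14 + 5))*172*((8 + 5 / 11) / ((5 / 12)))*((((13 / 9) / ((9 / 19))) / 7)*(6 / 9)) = 34444720 / 4851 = 7100.54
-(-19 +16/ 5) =15.80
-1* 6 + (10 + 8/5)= 28/5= 5.60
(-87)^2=7569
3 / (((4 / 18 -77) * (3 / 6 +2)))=-0.02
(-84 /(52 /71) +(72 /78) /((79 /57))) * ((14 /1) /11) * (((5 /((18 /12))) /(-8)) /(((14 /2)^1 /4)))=390350 /11297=34.55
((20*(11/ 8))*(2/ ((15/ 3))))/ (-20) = -11/ 20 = -0.55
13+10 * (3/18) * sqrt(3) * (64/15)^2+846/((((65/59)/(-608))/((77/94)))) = -24858451/65+4096 * sqrt(3)/135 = -382385.16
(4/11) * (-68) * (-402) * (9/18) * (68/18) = 619616/33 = 18776.24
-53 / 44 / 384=-53 / 16896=-0.00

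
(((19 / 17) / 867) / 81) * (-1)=-19 / 1193859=-0.00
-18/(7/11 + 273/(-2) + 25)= 44/271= 0.16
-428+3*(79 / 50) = -21163 / 50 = -423.26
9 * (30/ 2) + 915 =1050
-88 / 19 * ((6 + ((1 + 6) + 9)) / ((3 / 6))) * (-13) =50336 / 19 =2649.26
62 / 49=1.27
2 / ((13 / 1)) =2 / 13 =0.15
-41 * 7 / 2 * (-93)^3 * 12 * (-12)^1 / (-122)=8310616524 / 61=136239615.15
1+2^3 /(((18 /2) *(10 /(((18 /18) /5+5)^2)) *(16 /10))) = 563 /225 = 2.50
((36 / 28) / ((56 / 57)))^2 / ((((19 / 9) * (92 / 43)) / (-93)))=-498511341 / 14137088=-35.26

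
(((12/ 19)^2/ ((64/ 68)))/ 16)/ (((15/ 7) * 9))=119/ 86640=0.00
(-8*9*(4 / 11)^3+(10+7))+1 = 19350 / 1331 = 14.54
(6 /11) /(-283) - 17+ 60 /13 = -12.39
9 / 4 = 2.25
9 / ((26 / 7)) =63 / 26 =2.42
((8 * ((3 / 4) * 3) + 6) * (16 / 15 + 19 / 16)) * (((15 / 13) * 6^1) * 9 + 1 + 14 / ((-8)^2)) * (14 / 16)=100079049 / 33280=3007.18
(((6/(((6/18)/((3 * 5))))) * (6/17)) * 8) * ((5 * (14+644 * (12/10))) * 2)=101969280/17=5998192.94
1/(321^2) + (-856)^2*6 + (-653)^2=496948710826/103041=4822825.00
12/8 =3/2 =1.50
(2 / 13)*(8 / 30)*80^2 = 10240 / 39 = 262.56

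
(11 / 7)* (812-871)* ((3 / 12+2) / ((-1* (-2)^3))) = -26.08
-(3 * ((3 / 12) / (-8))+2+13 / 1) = -477 / 32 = -14.91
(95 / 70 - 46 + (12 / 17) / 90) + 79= 122683 / 3570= 34.36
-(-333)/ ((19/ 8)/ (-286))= -761904/ 19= -40100.21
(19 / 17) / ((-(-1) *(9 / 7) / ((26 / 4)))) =1729 / 306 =5.65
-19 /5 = -3.80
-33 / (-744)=11 / 248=0.04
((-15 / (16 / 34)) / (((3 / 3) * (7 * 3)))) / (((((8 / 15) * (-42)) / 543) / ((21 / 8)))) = 692325 / 7168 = 96.59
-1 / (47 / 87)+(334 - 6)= 15329 / 47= 326.15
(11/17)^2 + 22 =6479/289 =22.42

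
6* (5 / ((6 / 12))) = 60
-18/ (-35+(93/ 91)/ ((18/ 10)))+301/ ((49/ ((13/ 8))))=691223/ 65800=10.50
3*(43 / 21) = 43 / 7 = 6.14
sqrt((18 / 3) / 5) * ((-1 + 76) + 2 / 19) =1427 * sqrt(30) / 95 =82.27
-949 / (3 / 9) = -2847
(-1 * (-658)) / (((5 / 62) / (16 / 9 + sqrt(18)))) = 49121.80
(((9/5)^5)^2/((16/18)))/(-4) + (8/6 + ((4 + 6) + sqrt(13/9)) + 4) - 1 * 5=-84455678827/937500000 + sqrt(13)/3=-88.88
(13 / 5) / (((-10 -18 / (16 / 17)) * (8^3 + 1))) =-0.00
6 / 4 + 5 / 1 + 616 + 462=2169 / 2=1084.50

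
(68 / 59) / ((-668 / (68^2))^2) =90870848 / 1645451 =55.23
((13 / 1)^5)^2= 137858491849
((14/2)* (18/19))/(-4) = -63/38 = -1.66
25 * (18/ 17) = 450/ 17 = 26.47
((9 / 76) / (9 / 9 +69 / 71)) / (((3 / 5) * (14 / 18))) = 1917 / 14896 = 0.13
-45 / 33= -15 / 11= -1.36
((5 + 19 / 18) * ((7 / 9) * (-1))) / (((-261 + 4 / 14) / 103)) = 550123 / 295650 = 1.86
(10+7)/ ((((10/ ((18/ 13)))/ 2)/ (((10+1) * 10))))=517.85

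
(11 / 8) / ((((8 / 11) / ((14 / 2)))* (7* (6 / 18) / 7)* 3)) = 847 / 64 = 13.23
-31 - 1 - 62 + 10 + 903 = 819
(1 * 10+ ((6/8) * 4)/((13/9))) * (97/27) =15229/351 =43.39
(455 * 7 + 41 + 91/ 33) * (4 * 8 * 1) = 3409568/ 33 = 103320.24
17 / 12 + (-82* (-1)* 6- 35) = 5501 / 12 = 458.42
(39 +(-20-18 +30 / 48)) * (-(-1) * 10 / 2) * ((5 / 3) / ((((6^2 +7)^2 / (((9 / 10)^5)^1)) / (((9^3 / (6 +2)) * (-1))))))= -186535791 / 473344000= -0.39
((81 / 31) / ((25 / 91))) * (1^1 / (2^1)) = 7371 / 1550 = 4.76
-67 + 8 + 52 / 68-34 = -1568 / 17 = -92.24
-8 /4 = -2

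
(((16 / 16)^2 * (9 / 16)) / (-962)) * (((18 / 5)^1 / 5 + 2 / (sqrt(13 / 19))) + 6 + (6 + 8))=-63 / 5200-9 * sqrt(247) / 100048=-0.01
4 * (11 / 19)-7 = -89 / 19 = -4.68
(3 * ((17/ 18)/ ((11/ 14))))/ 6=119/ 198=0.60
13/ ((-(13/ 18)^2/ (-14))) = 4536/ 13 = 348.92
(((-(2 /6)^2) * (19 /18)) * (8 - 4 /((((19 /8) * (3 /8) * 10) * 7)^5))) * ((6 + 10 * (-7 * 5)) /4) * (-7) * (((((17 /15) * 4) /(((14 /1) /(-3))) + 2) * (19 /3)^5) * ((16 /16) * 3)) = -826202557004694764896 /46520462953125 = -17759981.41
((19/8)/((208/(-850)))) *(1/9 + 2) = -153425/7488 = -20.49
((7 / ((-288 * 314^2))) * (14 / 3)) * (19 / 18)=-931 / 766682496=-0.00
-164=-164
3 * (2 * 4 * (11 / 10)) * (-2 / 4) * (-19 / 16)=627 / 40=15.68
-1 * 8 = -8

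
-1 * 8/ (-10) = 4/ 5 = 0.80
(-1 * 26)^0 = 1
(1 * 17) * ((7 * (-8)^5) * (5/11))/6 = -9748480/33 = -295408.48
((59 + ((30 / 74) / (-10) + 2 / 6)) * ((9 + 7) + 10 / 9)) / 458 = 1013551 / 457542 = 2.22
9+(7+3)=19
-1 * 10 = -10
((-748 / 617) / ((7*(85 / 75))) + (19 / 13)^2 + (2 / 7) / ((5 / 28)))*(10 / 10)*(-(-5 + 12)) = -13077383 / 521365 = -25.08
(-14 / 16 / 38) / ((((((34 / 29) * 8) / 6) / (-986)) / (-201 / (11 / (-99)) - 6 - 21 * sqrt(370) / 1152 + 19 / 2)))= 64021125 / 2432 - 41209 * sqrt(370) / 155648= 26319.38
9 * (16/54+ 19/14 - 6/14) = 11.02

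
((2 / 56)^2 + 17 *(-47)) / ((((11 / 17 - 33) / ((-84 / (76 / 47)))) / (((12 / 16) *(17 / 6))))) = -5105156967 / 1872640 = -2726.18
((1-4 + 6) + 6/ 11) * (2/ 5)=78/ 55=1.42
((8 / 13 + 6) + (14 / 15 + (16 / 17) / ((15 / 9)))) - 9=-2939 / 3315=-0.89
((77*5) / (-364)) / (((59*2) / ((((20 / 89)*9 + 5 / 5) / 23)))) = -14795 / 12560392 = -0.00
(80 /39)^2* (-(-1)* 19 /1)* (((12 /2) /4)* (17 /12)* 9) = 258400 /169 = 1528.99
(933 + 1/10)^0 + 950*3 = 2851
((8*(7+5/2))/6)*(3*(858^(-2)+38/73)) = 531511795/26869986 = 19.78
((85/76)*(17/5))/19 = 289/1444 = 0.20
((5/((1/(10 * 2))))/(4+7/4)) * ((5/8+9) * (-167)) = -27954.35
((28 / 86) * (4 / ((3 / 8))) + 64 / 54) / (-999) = -5408 / 1159839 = -0.00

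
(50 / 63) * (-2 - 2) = -200 / 63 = -3.17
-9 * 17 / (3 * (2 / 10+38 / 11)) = -935 / 67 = -13.96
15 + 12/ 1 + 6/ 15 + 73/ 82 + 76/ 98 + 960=19870331/ 20090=989.07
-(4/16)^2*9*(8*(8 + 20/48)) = -303/8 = -37.88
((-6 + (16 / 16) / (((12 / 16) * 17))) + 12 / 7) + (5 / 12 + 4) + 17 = 24575 / 1428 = 17.21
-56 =-56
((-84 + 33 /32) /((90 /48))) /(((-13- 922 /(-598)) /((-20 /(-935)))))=17641 /213554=0.08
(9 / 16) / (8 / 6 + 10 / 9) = 81 / 352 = 0.23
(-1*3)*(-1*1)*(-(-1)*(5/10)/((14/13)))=39/28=1.39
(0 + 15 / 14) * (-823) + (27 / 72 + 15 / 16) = -880.47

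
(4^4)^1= 256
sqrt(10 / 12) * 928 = 464 * sqrt(30) / 3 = 847.14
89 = 89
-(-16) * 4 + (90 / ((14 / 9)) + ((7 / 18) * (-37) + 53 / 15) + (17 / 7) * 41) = 132661 / 630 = 210.57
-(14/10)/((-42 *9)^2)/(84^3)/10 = -1/604913702400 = -0.00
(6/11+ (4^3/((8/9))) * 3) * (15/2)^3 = 4019625/44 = 91355.11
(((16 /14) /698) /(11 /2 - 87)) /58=-4 /11548061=-0.00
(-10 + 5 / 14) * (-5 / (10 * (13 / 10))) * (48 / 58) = 8100 / 2639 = 3.07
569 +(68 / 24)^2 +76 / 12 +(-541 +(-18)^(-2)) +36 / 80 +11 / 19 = 1335641 / 30780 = 43.39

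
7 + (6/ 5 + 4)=61/ 5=12.20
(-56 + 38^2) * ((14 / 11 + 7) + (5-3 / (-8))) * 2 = 416747 / 11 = 37886.09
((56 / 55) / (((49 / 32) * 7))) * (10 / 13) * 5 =2560 / 7007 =0.37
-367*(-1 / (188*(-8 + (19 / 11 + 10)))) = 0.52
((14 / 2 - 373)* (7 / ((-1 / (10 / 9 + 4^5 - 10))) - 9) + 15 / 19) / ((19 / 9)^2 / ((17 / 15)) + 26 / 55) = 178432307955 / 301853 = 591123.19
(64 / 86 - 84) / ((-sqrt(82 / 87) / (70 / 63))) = 17900 * sqrt(7134) / 15867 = 95.29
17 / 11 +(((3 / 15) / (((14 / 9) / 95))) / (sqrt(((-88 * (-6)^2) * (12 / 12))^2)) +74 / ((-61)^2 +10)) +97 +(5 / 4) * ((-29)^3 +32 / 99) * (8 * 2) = -1646921276287 / 3377088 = -487674.97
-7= -7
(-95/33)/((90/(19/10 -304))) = 19133/1980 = 9.66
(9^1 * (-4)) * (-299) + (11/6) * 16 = 32380/3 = 10793.33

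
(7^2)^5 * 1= 282475249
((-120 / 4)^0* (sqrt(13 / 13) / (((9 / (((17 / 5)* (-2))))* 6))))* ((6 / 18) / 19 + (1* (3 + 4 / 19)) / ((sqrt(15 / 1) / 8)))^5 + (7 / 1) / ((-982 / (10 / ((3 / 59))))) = -4234683280879304* sqrt(15) / 10153553461875-238949410859312 / 10495567894275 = -1638.05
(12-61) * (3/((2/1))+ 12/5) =-1911/10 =-191.10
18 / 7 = 2.57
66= 66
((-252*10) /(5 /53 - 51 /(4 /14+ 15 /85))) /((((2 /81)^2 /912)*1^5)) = 5494320493200 /160691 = 34191837.09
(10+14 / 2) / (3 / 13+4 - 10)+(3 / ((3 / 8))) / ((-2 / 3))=-1121 / 75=-14.95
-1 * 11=-11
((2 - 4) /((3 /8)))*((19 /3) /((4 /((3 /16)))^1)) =-19 /12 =-1.58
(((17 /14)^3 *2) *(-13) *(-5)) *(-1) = -232.76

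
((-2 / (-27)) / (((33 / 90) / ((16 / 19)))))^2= 102400 / 3538161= 0.03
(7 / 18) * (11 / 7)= 11 / 18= 0.61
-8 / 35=-0.23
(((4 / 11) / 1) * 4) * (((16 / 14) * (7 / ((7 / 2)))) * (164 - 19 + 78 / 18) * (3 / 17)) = 16384 / 187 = 87.61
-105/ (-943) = 105/ 943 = 0.11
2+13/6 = 25/6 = 4.17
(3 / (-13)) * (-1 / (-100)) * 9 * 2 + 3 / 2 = 474 / 325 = 1.46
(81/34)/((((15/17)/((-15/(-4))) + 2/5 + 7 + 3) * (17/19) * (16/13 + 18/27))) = 0.13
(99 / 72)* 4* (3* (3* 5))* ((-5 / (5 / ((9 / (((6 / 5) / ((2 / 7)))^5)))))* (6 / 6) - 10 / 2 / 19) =-66.84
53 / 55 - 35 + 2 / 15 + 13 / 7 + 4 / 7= -36353 / 1155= -31.47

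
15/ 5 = 3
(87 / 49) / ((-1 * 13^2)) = -87 / 8281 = -0.01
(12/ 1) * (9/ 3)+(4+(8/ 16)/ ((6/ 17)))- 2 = 473/ 12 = 39.42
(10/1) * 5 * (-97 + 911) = 40700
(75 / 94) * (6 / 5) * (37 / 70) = 333 / 658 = 0.51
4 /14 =2 /7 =0.29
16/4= 4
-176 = -176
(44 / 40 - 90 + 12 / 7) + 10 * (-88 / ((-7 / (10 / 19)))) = -27957 / 1330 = -21.02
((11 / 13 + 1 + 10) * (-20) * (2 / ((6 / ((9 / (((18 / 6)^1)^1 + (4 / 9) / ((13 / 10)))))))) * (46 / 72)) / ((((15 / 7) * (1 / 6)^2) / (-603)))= 23401224 / 17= 1376542.59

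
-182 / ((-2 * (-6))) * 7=-637 / 6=-106.17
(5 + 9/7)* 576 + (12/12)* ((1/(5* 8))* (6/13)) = 6589461/1820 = 3620.58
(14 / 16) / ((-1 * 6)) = -7 / 48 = -0.15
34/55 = 0.62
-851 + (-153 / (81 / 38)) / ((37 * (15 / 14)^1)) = -4259789 / 4995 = -852.81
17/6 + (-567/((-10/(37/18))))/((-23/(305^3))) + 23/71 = -2817418624205/19596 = -143775190.05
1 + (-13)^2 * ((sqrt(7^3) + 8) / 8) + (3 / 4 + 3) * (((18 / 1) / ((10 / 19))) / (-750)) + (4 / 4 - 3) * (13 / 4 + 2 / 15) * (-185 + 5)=1779.07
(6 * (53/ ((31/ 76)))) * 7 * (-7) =-1184232/ 31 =-38201.03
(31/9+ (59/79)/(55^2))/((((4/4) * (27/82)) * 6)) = 303758996/174212775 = 1.74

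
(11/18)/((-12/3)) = -11/72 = -0.15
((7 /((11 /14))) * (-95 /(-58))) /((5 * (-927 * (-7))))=133 /295713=0.00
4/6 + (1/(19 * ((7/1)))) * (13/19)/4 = 20255/30324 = 0.67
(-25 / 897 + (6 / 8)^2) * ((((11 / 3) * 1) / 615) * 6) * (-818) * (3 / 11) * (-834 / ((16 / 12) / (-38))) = -24864410211 / 245180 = -101412.88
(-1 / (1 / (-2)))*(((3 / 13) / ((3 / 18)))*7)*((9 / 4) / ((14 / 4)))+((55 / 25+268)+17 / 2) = 37851 / 130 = 291.16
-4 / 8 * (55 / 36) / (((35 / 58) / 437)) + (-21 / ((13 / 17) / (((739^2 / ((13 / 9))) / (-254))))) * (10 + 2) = 2650094394187 / 5408676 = 489971.00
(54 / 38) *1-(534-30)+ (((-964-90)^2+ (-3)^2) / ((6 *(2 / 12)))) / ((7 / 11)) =232116482 / 133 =1745236.71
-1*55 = -55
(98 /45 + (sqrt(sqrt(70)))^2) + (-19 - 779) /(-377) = 72856 /16965 + sqrt(70) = 12.66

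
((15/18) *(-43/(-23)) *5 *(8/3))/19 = 4300/3933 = 1.09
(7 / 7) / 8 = 1 / 8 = 0.12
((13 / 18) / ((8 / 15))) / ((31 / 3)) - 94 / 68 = -1.25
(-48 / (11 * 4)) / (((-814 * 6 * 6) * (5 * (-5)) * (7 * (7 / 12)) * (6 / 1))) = -1 / 16452975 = -0.00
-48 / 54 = -0.89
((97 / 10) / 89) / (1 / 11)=1067 / 890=1.20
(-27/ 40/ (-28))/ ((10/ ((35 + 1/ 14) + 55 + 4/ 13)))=444123/ 2038400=0.22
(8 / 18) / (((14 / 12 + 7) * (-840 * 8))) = -1 / 123480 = -0.00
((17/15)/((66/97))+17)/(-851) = -18479/842490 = -0.02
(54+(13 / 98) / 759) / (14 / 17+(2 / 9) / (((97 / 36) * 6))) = 64.50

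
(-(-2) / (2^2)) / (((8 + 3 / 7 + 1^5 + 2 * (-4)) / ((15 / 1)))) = 21 / 4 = 5.25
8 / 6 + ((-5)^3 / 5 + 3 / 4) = -22.92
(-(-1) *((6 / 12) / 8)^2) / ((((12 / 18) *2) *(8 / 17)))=51 / 8192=0.01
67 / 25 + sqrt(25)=192 / 25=7.68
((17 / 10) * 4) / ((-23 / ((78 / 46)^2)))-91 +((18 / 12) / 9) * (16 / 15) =-10038391 / 109503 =-91.67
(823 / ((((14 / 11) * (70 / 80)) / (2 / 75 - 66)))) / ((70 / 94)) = -8421317872 / 128625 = -65471.86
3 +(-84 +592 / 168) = -1627 / 21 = -77.48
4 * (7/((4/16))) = 112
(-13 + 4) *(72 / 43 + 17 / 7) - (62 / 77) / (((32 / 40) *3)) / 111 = -81435155 / 2205126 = -36.93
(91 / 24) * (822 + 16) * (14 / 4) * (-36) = -800709 / 2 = -400354.50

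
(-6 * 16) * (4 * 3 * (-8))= 9216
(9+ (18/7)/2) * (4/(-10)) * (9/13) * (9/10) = -5832/2275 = -2.56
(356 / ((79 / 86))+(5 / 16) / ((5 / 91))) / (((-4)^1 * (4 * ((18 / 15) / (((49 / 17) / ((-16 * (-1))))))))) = -121776025 / 33005568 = -3.69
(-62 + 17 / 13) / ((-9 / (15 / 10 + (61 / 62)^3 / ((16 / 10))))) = 1050643183 / 74358336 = 14.13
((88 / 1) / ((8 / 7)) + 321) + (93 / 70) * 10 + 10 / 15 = 8651 / 21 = 411.95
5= 5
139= 139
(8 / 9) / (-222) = -4 / 999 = -0.00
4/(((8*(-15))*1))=-1/30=-0.03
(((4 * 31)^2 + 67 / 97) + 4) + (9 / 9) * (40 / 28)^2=15382.73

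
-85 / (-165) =17 / 33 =0.52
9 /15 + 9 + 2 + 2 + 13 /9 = 677 /45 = 15.04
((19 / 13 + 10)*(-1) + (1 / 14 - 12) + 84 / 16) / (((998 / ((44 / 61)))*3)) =-24211 / 5539898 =-0.00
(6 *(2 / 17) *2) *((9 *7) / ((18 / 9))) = 756 / 17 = 44.47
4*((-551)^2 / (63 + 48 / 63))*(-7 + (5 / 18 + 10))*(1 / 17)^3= 250774426 / 19735521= 12.71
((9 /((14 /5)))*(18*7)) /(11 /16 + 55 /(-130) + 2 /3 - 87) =-252720 /53707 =-4.71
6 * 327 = 1962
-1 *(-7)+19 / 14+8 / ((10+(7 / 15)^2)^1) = 294183 / 32186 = 9.14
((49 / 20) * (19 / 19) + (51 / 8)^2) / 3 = 13789 / 960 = 14.36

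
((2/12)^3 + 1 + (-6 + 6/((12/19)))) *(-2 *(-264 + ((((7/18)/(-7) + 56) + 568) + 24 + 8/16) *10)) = -13618108/243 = -56041.60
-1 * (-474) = 474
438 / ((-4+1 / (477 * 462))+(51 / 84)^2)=-5405333472 / 44814571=-120.62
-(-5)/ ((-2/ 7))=-35/ 2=-17.50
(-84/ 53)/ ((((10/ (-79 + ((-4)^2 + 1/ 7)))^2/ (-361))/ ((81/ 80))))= 42457932/ 1855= 22888.37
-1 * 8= -8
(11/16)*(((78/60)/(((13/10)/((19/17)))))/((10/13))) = 2717/2720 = 1.00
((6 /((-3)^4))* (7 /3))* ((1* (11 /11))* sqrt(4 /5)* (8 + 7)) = 28* sqrt(5) /27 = 2.32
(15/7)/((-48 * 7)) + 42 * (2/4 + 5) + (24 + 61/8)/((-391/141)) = 2926685/13328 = 219.59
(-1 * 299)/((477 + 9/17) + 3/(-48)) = -81328/129871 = -0.63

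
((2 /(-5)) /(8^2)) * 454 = -227 /80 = -2.84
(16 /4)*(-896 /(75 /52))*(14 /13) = -200704 /75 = -2676.05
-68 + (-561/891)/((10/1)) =-18377/270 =-68.06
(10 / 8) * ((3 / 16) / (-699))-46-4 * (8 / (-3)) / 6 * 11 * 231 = 200029553 / 44736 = 4471.33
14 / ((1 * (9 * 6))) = 7 / 27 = 0.26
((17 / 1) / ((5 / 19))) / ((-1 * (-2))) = 323 / 10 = 32.30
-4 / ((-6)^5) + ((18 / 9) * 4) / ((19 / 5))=77779 / 36936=2.11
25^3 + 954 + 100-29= 16650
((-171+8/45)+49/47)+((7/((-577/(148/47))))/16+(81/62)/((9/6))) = -25560304997/151324020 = -168.91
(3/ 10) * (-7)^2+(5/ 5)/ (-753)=110681/ 7530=14.70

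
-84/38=-42/19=-2.21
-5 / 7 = -0.71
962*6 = 5772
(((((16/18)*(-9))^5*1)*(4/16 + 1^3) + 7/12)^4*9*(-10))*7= -2042716421150530329069635/1152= -1773191337804279799539.61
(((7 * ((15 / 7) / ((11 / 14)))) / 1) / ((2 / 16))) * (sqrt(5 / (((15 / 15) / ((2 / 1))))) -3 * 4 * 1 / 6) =-3360 / 11 + 1680 * sqrt(10) / 11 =177.51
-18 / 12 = -3 / 2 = -1.50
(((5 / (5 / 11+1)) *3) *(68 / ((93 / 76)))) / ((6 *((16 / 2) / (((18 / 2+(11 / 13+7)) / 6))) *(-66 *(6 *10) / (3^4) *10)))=-70737 / 1031680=-0.07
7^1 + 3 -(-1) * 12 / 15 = 54 / 5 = 10.80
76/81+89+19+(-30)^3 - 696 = -2234552/81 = -27587.06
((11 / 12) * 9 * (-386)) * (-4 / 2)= 6369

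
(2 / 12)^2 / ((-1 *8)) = -1 / 288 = -0.00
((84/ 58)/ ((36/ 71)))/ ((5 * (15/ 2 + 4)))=497/ 10005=0.05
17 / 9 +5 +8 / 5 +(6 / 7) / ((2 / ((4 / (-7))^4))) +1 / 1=9.53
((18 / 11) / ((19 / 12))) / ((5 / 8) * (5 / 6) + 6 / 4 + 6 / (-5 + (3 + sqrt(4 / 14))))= -0.50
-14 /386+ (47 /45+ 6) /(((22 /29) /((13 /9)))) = 23002867 /1719630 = 13.38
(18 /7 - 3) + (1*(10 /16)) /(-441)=-1517 /3528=-0.43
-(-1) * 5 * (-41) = -205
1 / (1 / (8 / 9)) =8 / 9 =0.89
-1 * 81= -81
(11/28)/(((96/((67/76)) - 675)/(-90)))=11055/177002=0.06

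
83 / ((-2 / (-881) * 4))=9140.38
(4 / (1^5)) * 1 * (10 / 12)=10 / 3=3.33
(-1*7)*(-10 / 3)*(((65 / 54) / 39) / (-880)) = -35 / 42768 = -0.00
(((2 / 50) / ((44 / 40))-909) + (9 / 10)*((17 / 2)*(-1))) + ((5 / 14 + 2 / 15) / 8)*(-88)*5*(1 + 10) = -1121137 / 924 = -1213.35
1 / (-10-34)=-1 / 44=-0.02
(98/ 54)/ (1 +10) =49/ 297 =0.16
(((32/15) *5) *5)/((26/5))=400/39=10.26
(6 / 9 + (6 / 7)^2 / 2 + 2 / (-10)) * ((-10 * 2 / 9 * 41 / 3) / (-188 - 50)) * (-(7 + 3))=-502660 / 472311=-1.06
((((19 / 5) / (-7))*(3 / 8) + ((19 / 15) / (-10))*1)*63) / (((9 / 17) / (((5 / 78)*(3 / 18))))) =-0.42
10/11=0.91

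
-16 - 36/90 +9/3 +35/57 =-3644/285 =-12.79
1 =1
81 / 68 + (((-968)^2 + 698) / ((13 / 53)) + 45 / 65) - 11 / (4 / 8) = 3379532305 / 884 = 3823000.35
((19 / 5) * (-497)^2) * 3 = 14079513 / 5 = 2815902.60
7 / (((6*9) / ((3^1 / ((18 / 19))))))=0.41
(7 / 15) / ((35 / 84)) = 28 / 25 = 1.12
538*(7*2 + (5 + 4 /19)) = 196370 /19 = 10335.26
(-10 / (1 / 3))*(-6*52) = 9360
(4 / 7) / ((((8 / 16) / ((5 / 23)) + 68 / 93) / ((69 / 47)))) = 256680 / 927451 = 0.28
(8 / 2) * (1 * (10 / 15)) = 8 / 3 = 2.67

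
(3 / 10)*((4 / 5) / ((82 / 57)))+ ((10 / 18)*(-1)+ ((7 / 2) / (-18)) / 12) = -179303 / 442800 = -0.40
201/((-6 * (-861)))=67/1722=0.04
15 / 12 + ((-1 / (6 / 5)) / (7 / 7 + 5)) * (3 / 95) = 71 / 57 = 1.25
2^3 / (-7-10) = -8 / 17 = -0.47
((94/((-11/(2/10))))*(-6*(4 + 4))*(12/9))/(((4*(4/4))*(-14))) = -752/385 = -1.95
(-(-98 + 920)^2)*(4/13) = -2702736/13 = -207902.77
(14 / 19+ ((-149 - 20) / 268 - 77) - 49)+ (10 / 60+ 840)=714.27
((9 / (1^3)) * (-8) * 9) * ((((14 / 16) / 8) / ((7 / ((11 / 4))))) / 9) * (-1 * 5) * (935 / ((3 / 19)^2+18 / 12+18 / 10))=278466375 / 64016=4349.95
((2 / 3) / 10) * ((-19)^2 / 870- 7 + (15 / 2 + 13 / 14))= 0.12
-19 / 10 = -1.90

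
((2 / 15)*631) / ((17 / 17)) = 1262 / 15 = 84.13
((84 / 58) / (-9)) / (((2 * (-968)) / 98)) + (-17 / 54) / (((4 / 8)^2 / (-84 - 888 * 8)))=1143429733 / 126324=9051.56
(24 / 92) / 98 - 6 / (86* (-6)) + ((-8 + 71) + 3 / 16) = 63.20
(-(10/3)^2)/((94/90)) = -500/47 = -10.64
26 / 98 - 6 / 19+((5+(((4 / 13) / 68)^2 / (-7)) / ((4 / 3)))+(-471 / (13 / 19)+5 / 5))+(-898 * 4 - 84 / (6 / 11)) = -805460976199 / 181883884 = -4428.44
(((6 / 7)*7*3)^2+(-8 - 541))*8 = -1800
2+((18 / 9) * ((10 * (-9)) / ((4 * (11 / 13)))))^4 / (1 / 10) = 1171179535532 / 14641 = 79993138.14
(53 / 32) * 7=371 / 32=11.59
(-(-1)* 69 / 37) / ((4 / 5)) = 345 / 148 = 2.33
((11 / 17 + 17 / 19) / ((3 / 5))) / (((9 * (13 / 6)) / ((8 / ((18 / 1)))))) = 6640 / 113373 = 0.06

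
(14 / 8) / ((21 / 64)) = 16 / 3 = 5.33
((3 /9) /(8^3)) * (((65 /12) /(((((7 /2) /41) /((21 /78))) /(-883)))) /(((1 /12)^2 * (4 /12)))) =-543045 /128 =-4242.54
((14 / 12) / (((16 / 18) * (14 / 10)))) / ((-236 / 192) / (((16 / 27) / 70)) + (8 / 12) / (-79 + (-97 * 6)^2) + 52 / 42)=-284461800 / 43680350491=-0.01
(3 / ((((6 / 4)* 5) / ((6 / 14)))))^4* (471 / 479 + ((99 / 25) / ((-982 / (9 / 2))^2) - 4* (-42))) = 12903021615069 / 88412689859375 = 0.15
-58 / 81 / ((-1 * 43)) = 0.02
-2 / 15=-0.13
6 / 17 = 0.35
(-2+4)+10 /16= 21 /8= 2.62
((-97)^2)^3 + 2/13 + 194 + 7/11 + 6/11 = 832972005124.34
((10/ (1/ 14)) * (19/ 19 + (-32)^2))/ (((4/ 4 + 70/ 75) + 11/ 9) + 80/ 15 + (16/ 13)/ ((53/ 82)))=317801250/ 23017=13807.24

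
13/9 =1.44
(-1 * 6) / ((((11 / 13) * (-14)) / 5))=195 / 77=2.53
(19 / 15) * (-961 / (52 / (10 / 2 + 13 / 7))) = -73036 / 455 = -160.52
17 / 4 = 4.25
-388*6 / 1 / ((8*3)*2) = -97 / 2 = -48.50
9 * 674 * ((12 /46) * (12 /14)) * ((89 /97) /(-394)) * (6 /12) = -4858866 /3076549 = -1.58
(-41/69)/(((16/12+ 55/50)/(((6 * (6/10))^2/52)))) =-0.06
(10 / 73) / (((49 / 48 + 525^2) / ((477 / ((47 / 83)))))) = 19003680 / 45392298119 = 0.00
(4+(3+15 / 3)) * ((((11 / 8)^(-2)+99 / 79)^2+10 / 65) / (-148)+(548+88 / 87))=6587.87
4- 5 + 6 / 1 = 5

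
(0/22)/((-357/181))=0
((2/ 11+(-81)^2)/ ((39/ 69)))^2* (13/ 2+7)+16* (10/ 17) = 1264788405266099/ 695266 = 1819143184.43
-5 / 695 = -1 / 139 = -0.01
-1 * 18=-18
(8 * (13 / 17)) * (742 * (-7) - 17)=-31879.06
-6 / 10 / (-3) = 1 / 5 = 0.20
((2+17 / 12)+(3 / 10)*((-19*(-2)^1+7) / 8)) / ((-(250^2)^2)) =-49 / 37500000000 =-0.00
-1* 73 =-73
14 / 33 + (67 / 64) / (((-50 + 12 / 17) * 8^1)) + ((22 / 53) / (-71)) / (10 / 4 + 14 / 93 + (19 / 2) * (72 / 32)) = 36479825139551 / 86579585664000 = 0.42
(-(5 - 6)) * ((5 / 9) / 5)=1 / 9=0.11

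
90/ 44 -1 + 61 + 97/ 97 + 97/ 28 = 66.51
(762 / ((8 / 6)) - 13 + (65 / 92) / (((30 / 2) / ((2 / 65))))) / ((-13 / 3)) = -192683 / 1495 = -128.88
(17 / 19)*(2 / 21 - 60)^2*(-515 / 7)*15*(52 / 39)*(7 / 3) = -277106956400 / 25137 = -11023867.46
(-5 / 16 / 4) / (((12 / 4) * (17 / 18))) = -15 / 544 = -0.03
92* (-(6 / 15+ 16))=-1508.80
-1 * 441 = -441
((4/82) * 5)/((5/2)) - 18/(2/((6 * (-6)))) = 13288/41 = 324.10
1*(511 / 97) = 511 / 97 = 5.27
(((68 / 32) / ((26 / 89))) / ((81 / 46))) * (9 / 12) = 34799 / 11232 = 3.10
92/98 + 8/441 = 422/441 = 0.96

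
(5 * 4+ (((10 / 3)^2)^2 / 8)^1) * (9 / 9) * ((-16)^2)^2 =188088320 / 81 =2322078.02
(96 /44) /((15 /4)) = 32 /55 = 0.58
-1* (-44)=44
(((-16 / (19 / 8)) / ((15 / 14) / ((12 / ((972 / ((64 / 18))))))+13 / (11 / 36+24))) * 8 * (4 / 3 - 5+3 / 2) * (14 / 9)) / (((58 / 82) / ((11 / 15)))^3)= 3829560972869632 / 471864977000253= 8.12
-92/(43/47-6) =4324/239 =18.09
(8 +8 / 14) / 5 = 12 / 7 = 1.71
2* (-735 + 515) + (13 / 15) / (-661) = -4362613 / 9915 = -440.00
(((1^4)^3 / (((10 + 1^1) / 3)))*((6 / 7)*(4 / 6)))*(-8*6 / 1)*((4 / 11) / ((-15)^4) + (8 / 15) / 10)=-1901056 / 4764375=-0.40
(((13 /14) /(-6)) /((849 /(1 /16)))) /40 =-13 /45642240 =-0.00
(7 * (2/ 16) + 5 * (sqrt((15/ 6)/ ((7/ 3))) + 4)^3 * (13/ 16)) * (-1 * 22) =-96437/ 14 -491205 * sqrt(210)/ 1568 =-11428.05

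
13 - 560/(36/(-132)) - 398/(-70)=217562/105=2072.02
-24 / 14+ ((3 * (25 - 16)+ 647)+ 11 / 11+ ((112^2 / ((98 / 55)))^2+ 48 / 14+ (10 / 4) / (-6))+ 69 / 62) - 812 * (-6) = 49567149.41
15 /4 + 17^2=1171 /4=292.75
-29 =-29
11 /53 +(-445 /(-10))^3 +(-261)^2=66246749 /424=156242.33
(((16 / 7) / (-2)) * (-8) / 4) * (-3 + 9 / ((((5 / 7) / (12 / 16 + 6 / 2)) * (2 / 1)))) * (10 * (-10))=-33000 / 7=-4714.29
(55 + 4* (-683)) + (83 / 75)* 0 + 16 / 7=-18723 / 7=-2674.71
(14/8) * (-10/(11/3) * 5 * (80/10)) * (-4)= 8400/11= 763.64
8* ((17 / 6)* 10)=680 / 3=226.67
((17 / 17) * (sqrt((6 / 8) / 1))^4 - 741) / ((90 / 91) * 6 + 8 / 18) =-9702693 / 83584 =-116.08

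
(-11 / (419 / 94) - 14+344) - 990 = -277574 / 419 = -662.47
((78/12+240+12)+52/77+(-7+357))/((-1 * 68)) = -93813/10472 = -8.96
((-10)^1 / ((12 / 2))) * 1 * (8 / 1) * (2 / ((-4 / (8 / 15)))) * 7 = 224 / 9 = 24.89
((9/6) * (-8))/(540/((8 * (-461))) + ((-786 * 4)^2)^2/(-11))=40568/30028927112700399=0.00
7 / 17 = 0.41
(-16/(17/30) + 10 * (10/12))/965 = -203/9843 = -0.02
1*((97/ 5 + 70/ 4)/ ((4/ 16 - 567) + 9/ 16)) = -0.07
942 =942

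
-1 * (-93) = 93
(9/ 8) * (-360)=-405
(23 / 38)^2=529 / 1444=0.37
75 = 75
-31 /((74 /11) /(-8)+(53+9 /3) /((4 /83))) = -1364 /51091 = -0.03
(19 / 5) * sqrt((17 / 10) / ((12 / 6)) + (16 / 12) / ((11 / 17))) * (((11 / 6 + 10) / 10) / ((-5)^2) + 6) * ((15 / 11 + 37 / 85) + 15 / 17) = 432078943 * sqrt(316965) / 2314125000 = 105.12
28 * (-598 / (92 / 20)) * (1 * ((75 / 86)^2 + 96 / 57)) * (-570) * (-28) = -262607326800 / 1849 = -142026677.56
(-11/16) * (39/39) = -11/16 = -0.69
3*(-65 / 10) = -39 / 2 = -19.50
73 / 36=2.03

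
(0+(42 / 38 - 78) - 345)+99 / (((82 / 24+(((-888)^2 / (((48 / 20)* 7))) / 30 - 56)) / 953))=-867510300 / 2413133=-359.50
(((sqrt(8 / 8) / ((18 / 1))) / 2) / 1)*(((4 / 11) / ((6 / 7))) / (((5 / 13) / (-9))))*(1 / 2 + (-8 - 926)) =169897 / 660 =257.42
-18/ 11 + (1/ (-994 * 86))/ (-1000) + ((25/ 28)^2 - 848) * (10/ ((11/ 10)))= -50706370258923/ 6582268000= -7703.48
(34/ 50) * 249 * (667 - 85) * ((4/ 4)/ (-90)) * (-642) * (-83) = -7293094962/ 125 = -58344759.70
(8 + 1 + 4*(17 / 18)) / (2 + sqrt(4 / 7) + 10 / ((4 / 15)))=127190 / 393039 - 920*sqrt(7) / 393039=0.32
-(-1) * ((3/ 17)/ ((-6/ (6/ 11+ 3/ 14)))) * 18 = -1053/ 2618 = -0.40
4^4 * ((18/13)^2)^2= 940.93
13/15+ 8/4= 43/15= 2.87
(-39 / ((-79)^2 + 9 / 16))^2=0.00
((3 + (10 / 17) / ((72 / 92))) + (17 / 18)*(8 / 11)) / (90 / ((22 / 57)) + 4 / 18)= 7470 / 392819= 0.02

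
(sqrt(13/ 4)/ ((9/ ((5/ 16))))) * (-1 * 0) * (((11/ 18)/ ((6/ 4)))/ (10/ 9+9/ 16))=0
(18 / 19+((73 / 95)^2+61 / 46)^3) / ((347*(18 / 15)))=571495491670626179 / 29793796536310350000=0.02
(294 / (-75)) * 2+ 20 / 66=-6218 / 825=-7.54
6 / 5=1.20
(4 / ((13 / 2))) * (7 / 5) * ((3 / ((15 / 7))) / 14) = 0.09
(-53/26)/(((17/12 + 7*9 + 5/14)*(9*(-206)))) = 371/21856497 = 0.00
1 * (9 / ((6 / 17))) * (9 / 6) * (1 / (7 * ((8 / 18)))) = 1377 / 112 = 12.29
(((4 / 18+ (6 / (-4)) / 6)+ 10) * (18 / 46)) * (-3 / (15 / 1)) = -359 / 460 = -0.78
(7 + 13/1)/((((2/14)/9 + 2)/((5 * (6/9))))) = 4200/127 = 33.07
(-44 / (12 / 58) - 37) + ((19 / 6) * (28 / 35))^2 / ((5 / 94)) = -145139 / 1125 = -129.01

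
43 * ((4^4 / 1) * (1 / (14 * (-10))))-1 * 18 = -3382 / 35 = -96.63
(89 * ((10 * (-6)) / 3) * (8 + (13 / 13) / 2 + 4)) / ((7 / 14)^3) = -178000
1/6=0.17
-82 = -82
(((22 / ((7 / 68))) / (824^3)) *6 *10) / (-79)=-2805 / 9668448496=-0.00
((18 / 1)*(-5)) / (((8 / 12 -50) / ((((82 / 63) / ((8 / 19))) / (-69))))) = -3895 / 47656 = -0.08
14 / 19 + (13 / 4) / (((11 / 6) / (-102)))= -37637 / 209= -180.08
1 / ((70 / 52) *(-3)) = -26 / 105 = -0.25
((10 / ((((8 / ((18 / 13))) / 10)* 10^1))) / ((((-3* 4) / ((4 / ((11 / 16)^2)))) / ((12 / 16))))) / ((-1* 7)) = 1440 / 11011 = 0.13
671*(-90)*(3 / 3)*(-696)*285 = 11978960400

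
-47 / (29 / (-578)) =936.76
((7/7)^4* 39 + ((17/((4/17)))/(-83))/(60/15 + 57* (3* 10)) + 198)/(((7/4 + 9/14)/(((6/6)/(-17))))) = -5.83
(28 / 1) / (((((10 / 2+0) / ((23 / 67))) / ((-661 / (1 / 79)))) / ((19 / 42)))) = -45639406 / 1005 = -45412.34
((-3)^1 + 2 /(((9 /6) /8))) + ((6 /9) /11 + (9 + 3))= 217 /11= 19.73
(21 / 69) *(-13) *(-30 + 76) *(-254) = 46228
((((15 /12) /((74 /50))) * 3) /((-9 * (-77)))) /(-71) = -125 /2427348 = -0.00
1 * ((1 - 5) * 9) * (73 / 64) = -657 / 16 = -41.06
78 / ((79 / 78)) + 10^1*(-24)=-162.99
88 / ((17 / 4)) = 352 / 17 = 20.71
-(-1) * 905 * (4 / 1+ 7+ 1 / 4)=40725 / 4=10181.25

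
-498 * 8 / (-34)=1992 / 17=117.18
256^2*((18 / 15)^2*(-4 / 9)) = -1048576 / 25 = -41943.04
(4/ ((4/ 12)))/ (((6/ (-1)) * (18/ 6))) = -2/ 3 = -0.67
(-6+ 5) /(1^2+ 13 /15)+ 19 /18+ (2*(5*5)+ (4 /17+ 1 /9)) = 72637 /1428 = 50.87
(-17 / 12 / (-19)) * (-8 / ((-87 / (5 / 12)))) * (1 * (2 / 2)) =85 / 29754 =0.00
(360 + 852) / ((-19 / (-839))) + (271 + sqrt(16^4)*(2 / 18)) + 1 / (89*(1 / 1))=819068684 / 15219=53818.82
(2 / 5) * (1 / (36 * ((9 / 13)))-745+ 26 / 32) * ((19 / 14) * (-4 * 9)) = 3664777 / 252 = 14542.77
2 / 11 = 0.18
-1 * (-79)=79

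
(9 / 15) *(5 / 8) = 3 / 8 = 0.38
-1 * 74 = -74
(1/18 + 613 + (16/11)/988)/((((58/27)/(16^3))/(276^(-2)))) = 1918858688/125044491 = 15.35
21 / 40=0.52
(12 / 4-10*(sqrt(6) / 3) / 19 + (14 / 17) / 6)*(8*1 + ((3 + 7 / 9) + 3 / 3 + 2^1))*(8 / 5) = 34048 / 459-112*sqrt(6) / 27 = 64.02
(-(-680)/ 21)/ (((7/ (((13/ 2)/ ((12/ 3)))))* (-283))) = -1105/ 41601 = -0.03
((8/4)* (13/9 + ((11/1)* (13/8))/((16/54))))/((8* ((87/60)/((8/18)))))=4.73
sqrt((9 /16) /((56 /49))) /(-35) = -0.02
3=3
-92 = -92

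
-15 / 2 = -7.50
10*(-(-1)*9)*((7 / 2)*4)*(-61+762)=883260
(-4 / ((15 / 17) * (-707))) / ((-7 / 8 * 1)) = -544 / 74235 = -0.01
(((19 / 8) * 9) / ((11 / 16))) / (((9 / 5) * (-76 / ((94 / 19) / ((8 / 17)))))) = -3995 / 1672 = -2.39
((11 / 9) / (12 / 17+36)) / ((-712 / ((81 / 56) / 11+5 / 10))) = -6613 / 223921152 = -0.00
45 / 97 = 0.46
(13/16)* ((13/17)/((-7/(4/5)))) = -169/2380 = -0.07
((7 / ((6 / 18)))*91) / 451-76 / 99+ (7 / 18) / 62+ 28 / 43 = 89319155 / 21642588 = 4.13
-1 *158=-158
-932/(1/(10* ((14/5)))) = -26096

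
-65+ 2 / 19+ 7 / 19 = -1226 / 19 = -64.53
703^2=494209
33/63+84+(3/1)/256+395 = 2577983/5376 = 479.54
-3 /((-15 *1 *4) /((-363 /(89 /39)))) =-14157 /1780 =-7.95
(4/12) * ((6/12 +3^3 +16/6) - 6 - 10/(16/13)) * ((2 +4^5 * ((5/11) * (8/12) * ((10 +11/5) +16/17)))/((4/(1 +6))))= 280370405/7344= 38176.80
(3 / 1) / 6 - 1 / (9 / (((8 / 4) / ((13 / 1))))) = 113 / 234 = 0.48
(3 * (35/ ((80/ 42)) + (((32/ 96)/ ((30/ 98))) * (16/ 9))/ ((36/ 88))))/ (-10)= -673799/ 97200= -6.93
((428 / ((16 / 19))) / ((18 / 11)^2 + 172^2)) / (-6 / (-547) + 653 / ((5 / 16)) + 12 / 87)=19510934795 / 2373509618955168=0.00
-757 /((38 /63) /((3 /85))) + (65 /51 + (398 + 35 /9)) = 10432303 /29070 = 358.87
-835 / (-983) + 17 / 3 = 19216 / 2949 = 6.52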